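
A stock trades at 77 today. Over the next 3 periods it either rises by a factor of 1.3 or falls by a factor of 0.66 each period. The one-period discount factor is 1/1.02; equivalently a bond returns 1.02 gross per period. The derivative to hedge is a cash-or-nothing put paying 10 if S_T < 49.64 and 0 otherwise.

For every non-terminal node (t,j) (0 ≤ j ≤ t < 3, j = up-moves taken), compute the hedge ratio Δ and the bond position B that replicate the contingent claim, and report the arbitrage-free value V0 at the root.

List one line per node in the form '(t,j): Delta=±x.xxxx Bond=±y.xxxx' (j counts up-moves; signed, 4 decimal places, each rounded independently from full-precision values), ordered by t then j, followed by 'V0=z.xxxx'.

(0,0): Delta=-0.0960 Bond=11.2246
(1,0): Delta=-0.1696 Bond=15.1872
(1,1): Delta=-0.0670 Bond=8.5416
(2,0): Delta=0.0000 Bond=9.8039
(2,1): Delta=-0.2365 Bond=19.9142
(2,2): Delta=0.0000 Bond=0.0000
V0=3.8328

Since d<R<u, set p* = (R−d)/(u−d) = 0.5625; price each node as the discounted p*-expectation of its children.
Terminal values V(3,·): V(3,0)=10.0000, V(3,1)=10.0000, V(3,2)=0.0000, V(3,3)=0.0000
  t=2,j=0: stock 33.5412 → up 43.6036 (V=10.0000), down 22.1372 (V=10.0000). Price 9.8039; hedge Δ=0.0000, bond B=9.8039.
  t=2,j=1: stock 66.0660 → up 85.8858 (V=0.0000), down 43.6036 (V=10.0000). Price 4.2892; hedge Δ=-0.2365, bond B=19.9142.
  t=2,j=2: stock 130.1300 → up 169.1690 (V=0.0000), down 85.8858 (V=0.0000). Price 0.0000; hedge Δ=0.0000, bond B=0.0000.
  t=1,j=0: stock 50.8200 → up 66.0660 (V=4.2892), down 33.5412 (V=9.8039). Price 6.5705; hedge Δ=-0.1696, bond B=15.1872.
  t=1,j=1: stock 100.1000 → up 130.1300 (V=0.0000), down 66.0660 (V=4.2892). Price 1.8397; hedge Δ=-0.0670, bond B=8.5416.
  t=0,j=0: stock 77.0000 → up 100.1000 (V=1.8397), down 50.8200 (V=6.5705). Price 3.8328; hedge Δ=-0.0960, bond B=11.2246.
Root portfolio cost Δ·77+B reproduces V0=3.8328.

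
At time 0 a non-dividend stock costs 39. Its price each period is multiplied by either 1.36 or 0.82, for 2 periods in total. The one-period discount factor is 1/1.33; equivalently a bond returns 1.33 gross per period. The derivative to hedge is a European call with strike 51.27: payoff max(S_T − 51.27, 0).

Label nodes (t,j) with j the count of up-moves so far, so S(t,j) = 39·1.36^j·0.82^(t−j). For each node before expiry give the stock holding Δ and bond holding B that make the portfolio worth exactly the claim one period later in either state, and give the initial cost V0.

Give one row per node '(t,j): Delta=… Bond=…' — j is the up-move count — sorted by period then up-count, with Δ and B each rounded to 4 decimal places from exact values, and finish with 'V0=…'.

(0,0): Delta=0.7035 Bond=-16.9161
(1,0): Delta=0.0000 Bond=0.0000
(1,1): Delta=0.7285 Bond=-23.8218
V0=10.5210

Risk-neutral probability p* = (R−d)/(u−d) = (1.33−0.82)/(1.36−0.82) = 0.9444.
Payoff layer (t=2): V(2,0)=0.0000, V(2,1)=0.0000, V(2,2)=20.8644
Node (1,0) S=31.9800: V=(p*·0.0000+(1−p*)·0.0000)/1.33=0.0000; Δ=(0.0000−0.0000)/(43.4928−26.2236)=0.0000; B=V−Δ·S=0.0000
Node (1,1) S=53.0400: V=(p*·20.8644+(1−p*)·0.0000)/1.33=14.8160; Δ=(20.8644−0.0000)/(72.1344−43.4928)=0.7285; B=V−Δ·S=-23.8218
Node (0,0) S=39.0000: V=(p*·14.8160+(1−p*)·0.0000)/1.33=10.5210; Δ=(14.8160−0.0000)/(53.0400−31.9800)=0.7035; B=V−Δ·S=-16.9161
Self-financing check: at every node Δ·S+B equals the discounted successor values.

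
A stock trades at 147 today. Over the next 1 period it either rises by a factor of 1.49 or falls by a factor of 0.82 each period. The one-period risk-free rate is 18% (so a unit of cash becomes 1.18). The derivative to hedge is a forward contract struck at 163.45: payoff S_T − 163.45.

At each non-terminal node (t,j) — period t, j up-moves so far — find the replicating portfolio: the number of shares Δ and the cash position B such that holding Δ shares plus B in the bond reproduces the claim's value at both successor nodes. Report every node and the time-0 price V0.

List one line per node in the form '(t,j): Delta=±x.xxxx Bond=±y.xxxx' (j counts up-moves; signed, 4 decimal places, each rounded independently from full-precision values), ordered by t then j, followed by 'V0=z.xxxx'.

No-arbitrage ⇒ martingale measure with p* = (R−d)/(u−d) = 0.5373.
Terminal payoffs: V(1,0)=-42.9100, V(1,1)=55.5800
(0,0): S=147.0000. Δ = (V_up−V_dn)/(S_up−S_dn) = (55.5800−-42.9100)/(219.0300−120.5400) = 1.0000. V = [p*·55.5800 + (1−p*)·-42.9100]/1.18 = 8.4831. B = V − Δ·S = -138.5169.
Root portfolio cost Δ·147+B reproduces V0=8.4831.

(0,0): Delta=1.0000 Bond=-138.5169
V0=8.4831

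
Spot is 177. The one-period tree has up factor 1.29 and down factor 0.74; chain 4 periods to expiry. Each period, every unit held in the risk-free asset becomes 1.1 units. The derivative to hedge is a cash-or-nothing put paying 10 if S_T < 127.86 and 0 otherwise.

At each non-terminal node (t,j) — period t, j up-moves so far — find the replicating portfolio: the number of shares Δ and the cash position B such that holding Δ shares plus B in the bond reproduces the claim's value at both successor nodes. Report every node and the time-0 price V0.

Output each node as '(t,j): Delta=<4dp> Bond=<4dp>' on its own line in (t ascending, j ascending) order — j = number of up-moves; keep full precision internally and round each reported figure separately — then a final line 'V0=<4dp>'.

(0,0): Delta=-0.0181 Bond=4.0356
(1,0): Delta=-0.0519 Bond=8.8657
(1,1): Delta=-0.0079 Bond=2.1030
(2,0): Delta=-0.1116 Bond=15.5427
(2,1): Delta=-0.0338 Bond=6.6963
(2,2): Delta=0.0000 Bond=0.0000
(3,0): Delta=0.0000 Bond=9.0909
(3,1): Delta=-0.1454 Bond=21.3223
(3,2): Delta=0.0000 Bond=0.0000
(3,3): Delta=0.0000 Bond=0.0000
V0=0.8345

The replicating-portfolio and risk-neutral prices coincide; use p* = (1.1−0.74)/(1.29−0.74) = 0.6545 for the latter.
Terminal values V(4,·): V(4,0)=10.0000, V(4,1)=10.0000, V(4,2)=0.0000, V(4,3)=0.0000, V(4,4)=0.0000
Node (3,0) S=71.7246: V=(p*·10.0000+(1−p*)·10.0000)/1.1=9.0909; Δ=(10.0000−10.0000)/(92.5248−53.0762)=0.0000; B=V−Δ·S=9.0909
Node (3,1) S=125.0335: V=(p*·0.0000+(1−p*)·10.0000)/1.1=3.1405; Δ=(0.0000−10.0000)/(161.2932−92.5248)=-0.1454; B=V−Δ·S=21.3223
Node (3,2) S=217.9638: V=(p*·0.0000+(1−p*)·0.0000)/1.1=0.0000; Δ=(0.0000−0.0000)/(281.1733−161.2932)=0.0000; B=V−Δ·S=0.0000
Node (3,3) S=379.9640: V=(p*·0.0000+(1−p*)·0.0000)/1.1=0.0000; Δ=(0.0000−0.0000)/(490.1535−281.1733)=0.0000; B=V−Δ·S=0.0000
Node (2,0) S=96.9252: V=(p*·3.1405+(1−p*)·9.0909)/1.1=4.7237; Δ=(3.1405−9.0909)/(125.0335−71.7246)=-0.1116; B=V−Δ·S=15.5427
Node (2,1) S=168.9642: V=(p*·0.0000+(1−p*)·3.1405)/1.1=0.9863; Δ=(0.0000−3.1405)/(217.9638−125.0335)=-0.0338; B=V−Δ·S=6.6963
Node (2,2) S=294.5457: V=(p*·0.0000+(1−p*)·0.0000)/1.1=0.0000; Δ=(0.0000−0.0000)/(379.9640−217.9638)=0.0000; B=V−Δ·S=0.0000
Node (1,0) S=130.9800: V=(p*·0.9863+(1−p*)·4.7237)/1.1=2.0704; Δ=(0.9863−4.7237)/(168.9642−96.9252)=-0.0519; B=V−Δ·S=8.8657
Node (1,1) S=228.3300: V=(p*·0.0000+(1−p*)·0.9863)/1.1=0.3097; Δ=(0.0000−0.9863)/(294.5457−168.9642)=-0.0079; B=V−Δ·S=2.1030
Node (0,0) S=177.0000: V=(p*·0.3097+(1−p*)·2.0704)/1.1=0.8345; Δ=(0.3097−2.0704)/(228.3300−130.9800)=-0.0181; B=V−Δ·S=4.0356
Root portfolio cost Δ·177+B reproduces V0=0.8345.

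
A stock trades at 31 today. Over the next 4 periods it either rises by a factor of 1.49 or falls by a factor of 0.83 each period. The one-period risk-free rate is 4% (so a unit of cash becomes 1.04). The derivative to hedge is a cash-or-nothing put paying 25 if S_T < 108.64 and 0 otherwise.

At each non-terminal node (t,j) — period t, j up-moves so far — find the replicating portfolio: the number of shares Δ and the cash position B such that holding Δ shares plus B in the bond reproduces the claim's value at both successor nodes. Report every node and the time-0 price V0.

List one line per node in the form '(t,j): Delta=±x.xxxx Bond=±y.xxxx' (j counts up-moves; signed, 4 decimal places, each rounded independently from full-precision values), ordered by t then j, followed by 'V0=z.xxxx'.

(0,0): Delta=-0.0350 Bond=22.2358
(1,0): Delta=0.0000 Bond=22.2249
(1,1): Delta=-0.0768 Bond=25.0545
(2,0): Delta=0.0000 Bond=23.1139
(2,1): Delta=0.0000 Bond=23.1139
(2,2): Delta=-0.1684 Bond=32.3627
(3,0): Delta=0.0000 Bond=24.0385
(3,1): Delta=0.0000 Bond=24.0385
(3,2): Delta=0.0000 Bond=24.0385
(3,3): Delta=-0.3694 Bond=54.2686
V0=21.1511

Since d<R<u, set p* = (R−d)/(u−d) = 0.3182; price each node as the discounted p*-expectation of its children.
At expiry t=4: V(4,0)=25.0000, V(4,1)=25.0000, V(4,2)=25.0000, V(4,3)=25.0000, V(4,4)=0.0000
(3,0): S=17.7254. Δ = (V_up−V_dn)/(S_up−S_dn) = (25.0000−25.0000)/(26.4108−14.7121) = 0.0000. V = [p*·25.0000 + (1−p*)·25.0000]/1.04 = 24.0385. B = V − Δ·S = 24.0385.
(3,1): S=31.8203. Δ = (V_up−V_dn)/(S_up−S_dn) = (25.0000−25.0000)/(47.4122−26.4108) = 0.0000. V = [p*·25.0000 + (1−p*)·25.0000]/1.04 = 24.0385. B = V − Δ·S = 24.0385.
(3,2): S=57.1232. Δ = (V_up−V_dn)/(S_up−S_dn) = (25.0000−25.0000)/(85.1135−47.4122) = 0.0000. V = [p*·25.0000 + (1−p*)·25.0000]/1.04 = 24.0385. B = V − Δ·S = 24.0385.
(3,3): S=102.5464. Δ = (V_up−V_dn)/(S_up−S_dn) = (0.0000−25.0000)/(152.7942−85.1135) = -0.3694. V = [p*·0.0000 + (1−p*)·25.0000]/1.04 = 16.3899. B = V − Δ·S = 54.2686.
(2,0): S=21.3559. Δ = (V_up−V_dn)/(S_up−S_dn) = (24.0385−24.0385)/(31.8203−17.7254) = 0.0000. V = [p*·24.0385 + (1−p*)·24.0385]/1.04 = 23.1139. B = V − Δ·S = 23.1139.
(2,1): S=38.3377. Δ = (V_up−V_dn)/(S_up−S_dn) = (24.0385−24.0385)/(57.1232−31.8203) = 0.0000. V = [p*·24.0385 + (1−p*)·24.0385]/1.04 = 23.1139. B = V − Δ·S = 23.1139.
(2,2): S=68.8231. Δ = (V_up−V_dn)/(S_up−S_dn) = (16.3899−24.0385)/(102.5464−57.1232) = -0.1684. V = [p*·16.3899 + (1−p*)·24.0385]/1.04 = 20.7739. B = V − Δ·S = 32.3627.
(1,0): S=25.7300. Δ = (V_up−V_dn)/(S_up−S_dn) = (23.1139−23.1139)/(38.3377−21.3559) = 0.0000. V = [p*·23.1139 + (1−p*)·23.1139]/1.04 = 22.2249. B = V − Δ·S = 22.2249.
(1,1): S=46.1900. Δ = (V_up−V_dn)/(S_up−S_dn) = (20.7739−23.1139)/(68.8231−38.3377) = -0.0768. V = [p*·20.7739 + (1−p*)·23.1139]/1.04 = 21.5090. B = V − Δ·S = 25.0545.
(0,0): S=31.0000. Δ = (V_up−V_dn)/(S_up−S_dn) = (21.5090−22.2249)/(46.1900−25.7300) = -0.0350. V = [p*·21.5090 + (1−p*)·22.2249]/1.04 = 21.1511. B = V − Δ·S = 22.2358.
Each (Δ,B) replicates both successor values, so the strategy is self-financing and V0 is arbitrage-free.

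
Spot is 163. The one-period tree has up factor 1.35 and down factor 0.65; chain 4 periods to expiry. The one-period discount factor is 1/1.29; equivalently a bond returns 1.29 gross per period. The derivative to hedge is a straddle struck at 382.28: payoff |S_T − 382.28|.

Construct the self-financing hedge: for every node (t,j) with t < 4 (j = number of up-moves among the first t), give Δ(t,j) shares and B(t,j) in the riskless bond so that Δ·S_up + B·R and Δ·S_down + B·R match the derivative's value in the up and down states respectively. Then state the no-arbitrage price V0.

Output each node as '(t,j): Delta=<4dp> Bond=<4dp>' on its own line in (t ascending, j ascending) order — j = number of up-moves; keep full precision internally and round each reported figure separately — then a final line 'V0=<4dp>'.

Risk-neutral probability p* = (R−d)/(u−d) = (1.29−0.65)/(1.35−0.65) = 0.9143.
Terminal values V(4,·): V(4,0)=353.1835, V(4,1)=321.8488, V(4,2)=256.7690, V(4,3)=121.6033, V(4,4)=159.1255
Node (3,0) S=44.7639: V=(p*·321.8488+(1−p*)·353.1835)/1.29=251.5772; Δ=(321.8488−353.1835)/(60.4312−29.0965)=-1.0000; B=V−Δ·S=296.3411
Node (3,1) S=92.9711: V=(p*·256.7690+(1−p*)·321.8488)/1.29=203.3700; Δ=(256.7690−321.8488)/(125.5110−60.4312)=-1.0000; B=V−Δ·S=296.3411
Node (3,2) S=193.0939: V=(p*·121.6033+(1−p*)·256.7690)/1.29=103.2472; Δ=(121.6033−256.7690)/(260.6767−125.5110)=-1.0000; B=V−Δ·S=296.3411
Node (3,3) S=401.0411: V=(p*·159.1255+(1−p*)·121.6033)/1.29=120.8599; Δ=(159.1255−121.6033)/(541.4055−260.6767)=0.1337; B=V−Δ·S=67.2567
Node (2,0) S=68.8675: V=(p*·203.3700+(1−p*)·251.5772)/1.29=160.8543; Δ=(203.3700−251.5772)/(92.9711−44.7639)=-1.0000; B=V−Δ·S=229.7218
Node (2,1) S=143.0325: V=(p*·103.2472+(1−p*)·203.3700)/1.29=86.6893; Δ=(103.2472−203.3700)/(193.0939−92.9711)=-1.0000; B=V−Δ·S=229.7218
Node (2,2) S=297.0675: V=(p*·120.8599+(1−p*)·103.2472)/1.29=92.5196; Δ=(120.8599−103.2472)/(401.0411−193.0939)=0.0847; B=V−Δ·S=67.3586
Node (1,0) S=105.9500: V=(p*·86.6893+(1−p*)·160.8543)/1.29=72.1289; Δ=(86.6893−160.8543)/(143.0325−68.8675)=-1.0000; B=V−Δ·S=178.0789
Node (1,1) S=220.0500: V=(p*·92.5196+(1−p*)·86.6893)/1.29=71.3332; Δ=(92.5196−86.6893)/(297.0675−143.0325)=0.0379; B=V−Δ·S=63.0042
Node (0,0) S=163.0000: V=(p*·71.3332+(1−p*)·72.1289)/1.29=55.3499; Δ=(71.3332−72.1289)/(220.0500−105.9500)=-0.0070; B=V−Δ·S=56.4866
The time-0 hedge costs 55.3499, which is the no-arbitrage price.

(0,0): Delta=-0.0070 Bond=56.4866
(1,0): Delta=-1.0000 Bond=178.0789
(1,1): Delta=0.0379 Bond=63.0042
(2,0): Delta=-1.0000 Bond=229.7218
(2,1): Delta=-1.0000 Bond=229.7218
(2,2): Delta=0.0847 Bond=67.3586
(3,0): Delta=-1.0000 Bond=296.3411
(3,1): Delta=-1.0000 Bond=296.3411
(3,2): Delta=-1.0000 Bond=296.3411
(3,3): Delta=0.1337 Bond=67.2567
V0=55.3499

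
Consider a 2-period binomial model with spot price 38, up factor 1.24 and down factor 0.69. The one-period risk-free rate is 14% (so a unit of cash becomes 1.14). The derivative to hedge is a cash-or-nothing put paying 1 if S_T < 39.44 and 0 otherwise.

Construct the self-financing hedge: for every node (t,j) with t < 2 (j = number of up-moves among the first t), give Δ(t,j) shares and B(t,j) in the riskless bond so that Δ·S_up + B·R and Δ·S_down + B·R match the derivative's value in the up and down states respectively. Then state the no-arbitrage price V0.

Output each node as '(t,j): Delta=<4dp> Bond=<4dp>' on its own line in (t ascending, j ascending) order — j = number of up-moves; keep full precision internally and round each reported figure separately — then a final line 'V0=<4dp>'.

Since d<R<u, set p* = (R−d)/(u−d) = 0.8182; price each node as the discounted p*-expectation of its children.
Terminal payoffs: V(2,0)=1.0000, V(2,1)=1.0000, V(2,2)=0.0000
  t=1,j=0: stock 26.2200 → up 32.5128 (V=1.0000), down 18.0918 (V=1.0000). Price 0.8772; hedge Δ=0.0000, bond B=0.8772.
  t=1,j=1: stock 47.1200 → up 58.4288 (V=0.0000), down 32.5128 (V=1.0000). Price 0.1595; hedge Δ=-0.0386, bond B=1.9777.
  t=0,j=0: stock 38.0000 → up 47.1200 (V=0.1595), down 26.2200 (V=0.8772). Price 0.2544; hedge Δ=-0.0343, bond B=1.5593.
The time-0 hedge costs 0.2544, which is the no-arbitrage price.

(0,0): Delta=-0.0343 Bond=1.5593
(1,0): Delta=0.0000 Bond=0.8772
(1,1): Delta=-0.0386 Bond=1.9777
V0=0.2544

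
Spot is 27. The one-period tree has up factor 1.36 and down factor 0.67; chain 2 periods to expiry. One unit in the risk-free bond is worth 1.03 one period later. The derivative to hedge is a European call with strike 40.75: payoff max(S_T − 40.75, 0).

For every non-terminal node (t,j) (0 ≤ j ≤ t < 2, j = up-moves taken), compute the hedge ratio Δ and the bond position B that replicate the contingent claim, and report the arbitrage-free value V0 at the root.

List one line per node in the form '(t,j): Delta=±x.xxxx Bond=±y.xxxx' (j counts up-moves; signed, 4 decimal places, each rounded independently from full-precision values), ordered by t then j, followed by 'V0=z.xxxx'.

(0,0): Delta=0.2499 Bond=-4.3882
(1,0): Delta=0.0000 Bond=0.0000
(1,1): Delta=0.3627 Bond=-8.6630
V0=2.3578

No-arbitrage ⇒ martingale measure with p* = (R−d)/(u−d) = 0.5217.
Terminal values V(2,·): V(2,0)=0.0000, V(2,1)=0.0000, V(2,2)=9.1892
  t=1,j=0: stock 18.0900 → up 24.6024 (V=0.0000), down 12.1203 (V=0.0000). Price 0.0000; hedge Δ=0.0000, bond B=0.0000.
  t=1,j=1: stock 36.7200 → up 49.9392 (V=9.1892), down 24.6024 (V=0.0000). Price 4.6547; hedge Δ=0.3627, bond B=-8.6630.
  t=0,j=0: stock 27.0000 → up 36.7200 (V=4.6547), down 18.0900 (V=0.0000). Price 2.3578; hedge Δ=0.2499, bond B=-4.3882.
The time-0 hedge costs 2.3578, which is the no-arbitrage price.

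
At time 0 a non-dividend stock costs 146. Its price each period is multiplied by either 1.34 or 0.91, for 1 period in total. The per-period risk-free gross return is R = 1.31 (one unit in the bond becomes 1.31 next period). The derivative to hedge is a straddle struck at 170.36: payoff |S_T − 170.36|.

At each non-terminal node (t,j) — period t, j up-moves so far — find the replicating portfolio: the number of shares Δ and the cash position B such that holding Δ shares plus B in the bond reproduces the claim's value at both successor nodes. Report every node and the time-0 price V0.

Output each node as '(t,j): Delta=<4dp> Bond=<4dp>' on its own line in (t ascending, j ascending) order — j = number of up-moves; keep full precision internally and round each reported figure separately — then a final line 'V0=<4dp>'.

Under the risk-neutral measure, an up-move has probability p* = (R−d)/(u−d) = 0.9302 and values discount at R = 1.31.
Terminal values V(1,·): V(1,0)=37.5000, V(1,1)=25.2800
  t=0,j=0: stock 146.0000 → up 195.6400 (V=25.2800), down 132.8600 (V=37.5000). Price 19.9485; hedge Δ=-0.1946, bond B=48.3671.
Check: Δ(0,0)·S0 + B(0,0) = 19.9485 = V0.

(0,0): Delta=-0.1946 Bond=48.3671
V0=19.9485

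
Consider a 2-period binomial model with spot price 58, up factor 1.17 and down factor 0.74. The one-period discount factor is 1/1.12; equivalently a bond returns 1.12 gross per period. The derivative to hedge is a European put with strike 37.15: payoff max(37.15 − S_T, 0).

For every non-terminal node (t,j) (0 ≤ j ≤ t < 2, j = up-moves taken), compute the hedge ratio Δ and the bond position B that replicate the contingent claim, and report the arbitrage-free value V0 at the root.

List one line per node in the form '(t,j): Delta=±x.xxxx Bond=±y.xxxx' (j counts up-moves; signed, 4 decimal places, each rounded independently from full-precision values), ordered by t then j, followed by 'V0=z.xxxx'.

The replicating-portfolio and risk-neutral prices coincide; use p* = (1.12−0.74)/(1.17−0.74) = 0.8837 for the latter.
Payoff layer (t=2): V(2,0)=5.3892, V(2,1)=0.0000, V(2,2)=0.0000
  t=1,j=0: stock 42.9200 → up 50.2164 (V=0.0000), down 31.7608 (V=5.3892). Price 0.5595; hedge Δ=-0.2920, bond B=13.0925.
  t=1,j=1: stock 67.8600 → up 79.3962 (V=0.0000), down 50.2164 (V=0.0000). Price 0.0000; hedge Δ=0.0000, bond B=0.0000.
  t=0,j=0: stock 58.0000 → up 67.8600 (V=0.0000), down 42.9200 (V=0.5595). Price 0.0581; hedge Δ=-0.0224, bond B=1.3593.
The time-0 hedge costs 0.0581, which is the no-arbitrage price.

(0,0): Delta=-0.0224 Bond=1.3593
(1,0): Delta=-0.2920 Bond=13.0925
(1,1): Delta=0.0000 Bond=0.0000
V0=0.0581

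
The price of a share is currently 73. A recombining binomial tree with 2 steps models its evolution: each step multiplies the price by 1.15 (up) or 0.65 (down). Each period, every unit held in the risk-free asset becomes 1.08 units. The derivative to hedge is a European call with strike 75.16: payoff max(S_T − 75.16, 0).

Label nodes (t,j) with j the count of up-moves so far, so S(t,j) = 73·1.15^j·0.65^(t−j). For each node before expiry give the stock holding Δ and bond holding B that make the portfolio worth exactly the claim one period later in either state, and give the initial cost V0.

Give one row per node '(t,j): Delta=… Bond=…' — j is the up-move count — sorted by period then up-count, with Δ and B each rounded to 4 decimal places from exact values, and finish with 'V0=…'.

(0,0): Delta=0.4665 Bond=-20.4952
(1,0): Delta=0.0000 Bond=0.0000
(1,1): Delta=0.5094 Bond=-25.7382
V0=13.5584

No-arbitrage ⇒ martingale measure with p* = (R−d)/(u−d) = 0.8600.
Terminal values V(2,·): V(2,0)=0.0000, V(2,1)=0.0000, V(2,2)=21.3825
Node (1,0) S=47.4500: V=(p*·0.0000+(1−p*)·0.0000)/1.08=0.0000; Δ=(0.0000−0.0000)/(54.5675−30.8425)=0.0000; B=V−Δ·S=0.0000
Node (1,1) S=83.9500: V=(p*·21.3825+(1−p*)·0.0000)/1.08=17.0268; Δ=(21.3825−0.0000)/(96.5425−54.5675)=0.5094; B=V−Δ·S=-25.7382
Node (0,0) S=73.0000: V=(p*·17.0268+(1−p*)·0.0000)/1.08=13.5584; Δ=(17.0268−0.0000)/(83.9500−47.4500)=0.4665; B=V−Δ·S=-20.4952
Each (Δ,B) replicates both successor values, so the strategy is self-financing and V0 is arbitrage-free.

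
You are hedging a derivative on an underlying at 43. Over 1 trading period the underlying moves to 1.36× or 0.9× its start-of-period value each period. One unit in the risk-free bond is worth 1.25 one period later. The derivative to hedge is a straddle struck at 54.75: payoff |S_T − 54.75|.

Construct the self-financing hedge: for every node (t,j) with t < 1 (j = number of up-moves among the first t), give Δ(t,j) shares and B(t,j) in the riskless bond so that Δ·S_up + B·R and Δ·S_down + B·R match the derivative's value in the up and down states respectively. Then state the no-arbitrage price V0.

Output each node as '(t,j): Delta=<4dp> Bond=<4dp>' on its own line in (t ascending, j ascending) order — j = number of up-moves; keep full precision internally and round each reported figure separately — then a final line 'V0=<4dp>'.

Since d<R<u, set p* = (R−d)/(u−d) = 0.7609; price each node as the discounted p*-expectation of its children.
Terminal payoffs: V(1,0)=16.0500, V(1,1)=3.7300
Node (0,0) S=43.0000: V=(p*·3.7300+(1−p*)·16.0500)/1.25=5.3409; Δ=(3.7300−16.0500)/(58.4800−38.7000)=-0.6229; B=V−Δ·S=32.1235
Each (Δ,B) replicates both successor values, so the strategy is self-financing and V0 is arbitrage-free.

(0,0): Delta=-0.6229 Bond=32.1235
V0=5.3409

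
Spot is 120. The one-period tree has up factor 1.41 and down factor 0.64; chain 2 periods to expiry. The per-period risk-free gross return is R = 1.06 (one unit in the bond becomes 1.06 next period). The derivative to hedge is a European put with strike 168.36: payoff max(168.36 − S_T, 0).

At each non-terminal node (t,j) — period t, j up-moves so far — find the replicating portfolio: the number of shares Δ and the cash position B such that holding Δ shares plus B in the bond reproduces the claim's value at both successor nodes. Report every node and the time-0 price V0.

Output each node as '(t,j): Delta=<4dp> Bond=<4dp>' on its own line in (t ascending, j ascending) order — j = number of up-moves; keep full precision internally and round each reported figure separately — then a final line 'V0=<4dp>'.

The replicating-portfolio and risk-neutral prices coincide; use p* = (1.06−0.64)/(1.41−0.64) = 0.5455 for the latter.
Terminal payoffs: V(2,0)=119.2080, V(2,1)=60.0720, V(2,2)=0.0000
Node (1,0) S=76.8000: V=(p*·60.0720+(1−p*)·119.2080)/1.06=82.0302; Δ=(60.0720−119.2080)/(108.2880−49.1520)=-1.0000; B=V−Δ·S=158.8302
Node (1,1) S=169.2000: V=(p*·0.0000+(1−p*)·60.0720)/1.06=25.7599; Δ=(0.0000−60.0720)/(238.5720−108.2880)=-0.4611; B=V−Δ·S=103.7754
Node (0,0) S=120.0000: V=(p*·25.7599+(1−p*)·82.0302)/1.06=48.4314; Δ=(25.7599−82.0302)/(169.2000−76.8000)=-0.6090; B=V−Δ·S=121.5097
Each (Δ,B) replicates both successor values, so the strategy is self-financing and V0 is arbitrage-free.

(0,0): Delta=-0.6090 Bond=121.5097
(1,0): Delta=-1.0000 Bond=158.8302
(1,1): Delta=-0.4611 Bond=103.7754
V0=48.4314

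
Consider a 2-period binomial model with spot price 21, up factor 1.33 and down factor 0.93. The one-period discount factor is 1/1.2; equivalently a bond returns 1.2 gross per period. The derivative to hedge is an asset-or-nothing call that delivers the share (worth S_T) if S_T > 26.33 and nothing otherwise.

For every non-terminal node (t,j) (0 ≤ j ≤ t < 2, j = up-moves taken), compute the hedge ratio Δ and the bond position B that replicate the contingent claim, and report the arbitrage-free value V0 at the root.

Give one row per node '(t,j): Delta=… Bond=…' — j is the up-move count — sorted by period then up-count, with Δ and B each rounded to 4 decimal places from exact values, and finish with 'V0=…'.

No-arbitrage ⇒ martingale measure with p* = (R−d)/(u−d) = 0.6750.
Terminal payoffs: V(2,0)=0.0000, V(2,1)=0.0000, V(2,2)=37.1469
Node (1,0) S=19.5300: V=(p*·0.0000+(1−p*)·0.0000)/1.2=0.0000; Δ=(0.0000−0.0000)/(25.9749−18.1629)=0.0000; B=V−Δ·S=0.0000
Node (1,1) S=27.9300: V=(p*·37.1469+(1−p*)·0.0000)/1.2=20.8951; Δ=(37.1469−0.0000)/(37.1469−25.9749)=3.3250; B=V−Δ·S=-71.9721
Node (0,0) S=21.0000: V=(p*·20.8951+(1−p*)·0.0000)/1.2=11.7535; Δ=(20.8951−0.0000)/(27.9300−19.5300)=2.4875; B=V−Δ·S=-40.4843
Check: Δ(0,0)·S0 + B(0,0) = 11.7535 = V0.

(0,0): Delta=2.4875 Bond=-40.4843
(1,0): Delta=0.0000 Bond=0.0000
(1,1): Delta=3.3250 Bond=-71.9721
V0=11.7535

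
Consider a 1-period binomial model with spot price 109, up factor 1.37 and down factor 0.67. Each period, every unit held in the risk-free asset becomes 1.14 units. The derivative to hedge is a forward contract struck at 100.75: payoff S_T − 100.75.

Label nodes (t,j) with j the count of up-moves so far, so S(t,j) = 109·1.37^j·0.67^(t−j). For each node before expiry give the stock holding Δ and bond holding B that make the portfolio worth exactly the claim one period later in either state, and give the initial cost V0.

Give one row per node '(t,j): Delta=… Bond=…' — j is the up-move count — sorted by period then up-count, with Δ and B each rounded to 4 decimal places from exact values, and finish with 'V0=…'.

(0,0): Delta=1.0000 Bond=-88.3772
V0=20.6228

The replicating-portfolio and risk-neutral prices coincide; use p* = (1.14−0.67)/(1.37−0.67) = 0.6714 for the latter.
At expiry t=1: V(1,0)=-27.7200, V(1,1)=48.5800
Node (0,0) S=109.0000: V=(p*·48.5800+(1−p*)·-27.7200)/1.14=20.6228; Δ=(48.5800−-27.7200)/(149.3300−73.0300)=1.0000; B=V−Δ·S=-88.3772
Each (Δ,B) replicates both successor values, so the strategy is self-financing and V0 is arbitrage-free.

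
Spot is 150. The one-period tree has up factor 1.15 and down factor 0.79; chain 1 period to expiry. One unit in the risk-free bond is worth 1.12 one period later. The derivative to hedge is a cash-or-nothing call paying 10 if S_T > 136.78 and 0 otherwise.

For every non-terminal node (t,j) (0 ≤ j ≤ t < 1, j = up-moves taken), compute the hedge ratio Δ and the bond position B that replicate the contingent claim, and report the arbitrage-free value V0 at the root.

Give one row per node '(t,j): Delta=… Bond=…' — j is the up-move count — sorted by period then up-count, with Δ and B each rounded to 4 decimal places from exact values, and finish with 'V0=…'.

Under the risk-neutral measure, an up-move has probability p* = (R−d)/(u−d) = 0.9167 and values discount at R = 1.12.
Terminal values V(1,·): V(1,0)=0.0000, V(1,1)=10.0000
(0,0): S=150.0000. Δ = (V_up−V_dn)/(S_up−S_dn) = (10.0000−0.0000)/(172.5000−118.5000) = 0.1852. V = [p*·10.0000 + (1−p*)·0.0000]/1.12 = 8.1845. B = V − Δ·S = -19.5933.
Root portfolio cost Δ·150+B reproduces V0=8.1845.

(0,0): Delta=0.1852 Bond=-19.5933
V0=8.1845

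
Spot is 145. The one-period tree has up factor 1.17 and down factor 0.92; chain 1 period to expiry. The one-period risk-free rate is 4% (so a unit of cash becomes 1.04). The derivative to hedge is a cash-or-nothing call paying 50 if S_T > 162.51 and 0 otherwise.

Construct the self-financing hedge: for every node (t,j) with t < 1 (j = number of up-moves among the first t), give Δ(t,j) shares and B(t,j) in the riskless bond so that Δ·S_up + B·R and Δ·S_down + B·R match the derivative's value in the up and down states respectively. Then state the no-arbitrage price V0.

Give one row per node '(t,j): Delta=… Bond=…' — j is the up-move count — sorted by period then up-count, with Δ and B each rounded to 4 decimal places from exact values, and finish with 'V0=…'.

(0,0): Delta=1.3793 Bond=-176.9231
V0=23.0769

Risk-neutral probability p* = (R−d)/(u−d) = (1.04−0.92)/(1.17−0.92) = 0.4800.
Terminal payoffs: V(1,0)=0.0000, V(1,1)=50.0000
Node (0,0) S=145.0000: V=(p*·50.0000+(1−p*)·0.0000)/1.04=23.0769; Δ=(50.0000−0.0000)/(169.6500−133.4000)=1.3793; B=V−Δ·S=-176.9231
The time-0 hedge costs 23.0769, which is the no-arbitrage price.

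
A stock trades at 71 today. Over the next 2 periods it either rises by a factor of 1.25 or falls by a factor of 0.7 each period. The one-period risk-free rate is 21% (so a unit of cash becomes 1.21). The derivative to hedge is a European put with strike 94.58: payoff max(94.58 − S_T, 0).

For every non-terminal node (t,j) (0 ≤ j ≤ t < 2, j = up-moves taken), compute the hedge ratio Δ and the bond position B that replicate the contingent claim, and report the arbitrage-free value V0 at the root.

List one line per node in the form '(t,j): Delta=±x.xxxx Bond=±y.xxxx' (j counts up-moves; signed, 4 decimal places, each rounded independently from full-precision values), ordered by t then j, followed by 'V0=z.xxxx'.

(0,0): Delta=-0.6790 Bond=51.4141
(1,0): Delta=-1.0000 Bond=78.1653
(1,1): Delta=-0.6649 Bond=60.9598
V0=3.2058

The replicating-portfolio and risk-neutral prices coincide; use p* = (1.21−0.7)/(1.25−0.7) = 0.9273 for the latter.
Payoff layer (t=2): V(2,0)=59.7900, V(2,1)=32.4550, V(2,2)=0.0000
  t=1,j=0: stock 49.7000 → up 62.1250 (V=32.4550), down 34.7900 (V=59.7900). Price 28.4653; hedge Δ=-1.0000, bond B=78.1653.
  t=1,j=1: stock 88.7500 → up 110.9375 (V=0.0000), down 62.1250 (V=32.4550). Price 1.9507; hedge Δ=-0.6649, bond B=60.9598.
  t=0,j=0: stock 71.0000 → up 88.7500 (V=1.9507), down 49.7000 (V=28.4653). Price 3.2058; hedge Δ=-0.6790, bond B=51.4141.
Each (Δ,B) replicates both successor values, so the strategy is self-financing and V0 is arbitrage-free.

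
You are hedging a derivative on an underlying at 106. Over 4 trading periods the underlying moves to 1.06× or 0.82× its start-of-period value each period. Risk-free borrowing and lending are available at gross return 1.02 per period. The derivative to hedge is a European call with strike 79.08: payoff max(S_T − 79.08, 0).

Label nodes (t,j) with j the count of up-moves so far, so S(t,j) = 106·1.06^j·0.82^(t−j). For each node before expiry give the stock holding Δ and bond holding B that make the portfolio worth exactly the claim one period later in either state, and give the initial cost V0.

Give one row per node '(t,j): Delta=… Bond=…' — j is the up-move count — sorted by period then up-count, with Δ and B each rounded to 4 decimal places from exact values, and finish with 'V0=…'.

(0,0): Delta=0.9535 Bond=-67.8661
(1,0): Delta=0.7628 Bond=-52.6470
(1,1): Delta=0.9830 Bond=-72.5387
(2,0): Delta=0.0479 Bond=-2.7474
(2,1): Delta=0.8734 Bond=-63.8905
(2,2): Delta=1.0000 Bond=-76.0092
(3,0): Delta=0.0000 Bond=0.0000
(3,1): Delta=0.0554 Bond=-3.3628
(3,2): Delta=1.0000 Bond=-77.5294
(3,3): Delta=1.0000 Bond=-77.5294
V0=33.2087

Under the risk-neutral measure, an up-move has probability p* = (R−d)/(u−d) = 0.8333 and values discount at R = 1.02.
Terminal values V(4,·): V(4,0)=0.0000, V(4,1)=0.0000, V(4,2)=1.0039, V(4,3)=24.4431, V(4,4)=54.7426
  t=3,j=0: stock 58.4450 → up 61.9517 (V=0.0000), down 47.9249 (V=0.0000). Price 0.0000; hedge Δ=0.0000, bond B=0.0000.
  t=3,j=1: stock 75.5509 → up 80.0839 (V=1.0039), down 61.9517 (V=0.0000). Price 0.8202; hedge Δ=0.0554, bond B=-3.3628.
  t=3,j=2: stock 97.6633 → up 103.5231 (V=24.4431), down 80.0839 (V=1.0039). Price 20.1339; hedge Δ=1.0000, bond B=-77.5294.
  t=3,j=3: stock 126.2477 → up 133.8226 (V=54.7426), down 103.5231 (V=24.4431). Price 48.7183; hedge Δ=1.0000, bond B=-77.5294.
  t=2,j=0: stock 71.2744 → up 75.5509 (V=0.8202), down 58.4450 (V=0.0000). Price 0.6701; hedge Δ=0.0479, bond B=-2.7474.
  t=2,j=1: stock 92.1352 → up 97.6633 (V=20.1339), down 75.5509 (V=0.8202). Price 16.5833; hedge Δ=0.8734, bond B=-63.8905.
  t=2,j=2: stock 119.1016 → up 126.2477 (V=48.7183), down 97.6633 (V=20.1339). Price 43.0924; hedge Δ=1.0000, bond B=-76.0092.
  t=1,j=0: stock 86.9200 → up 92.1352 (V=16.5833), down 71.2744 (V=0.6701). Price 13.6579; hedge Δ=0.7628, bond B=-52.6470.
  t=1,j=1: stock 112.3600 → up 119.1016 (V=43.0924), down 92.1352 (V=16.5833). Price 37.9159; hedge Δ=0.9830, bond B=-72.5387.
  t=0,j=0: stock 106.0000 → up 112.3600 (V=37.9159), down 86.9200 (V=13.6579). Price 33.2087; hedge Δ=0.9535, bond B=-67.8661.
Check: Δ(0,0)·S0 + B(0,0) = 33.2087 = V0.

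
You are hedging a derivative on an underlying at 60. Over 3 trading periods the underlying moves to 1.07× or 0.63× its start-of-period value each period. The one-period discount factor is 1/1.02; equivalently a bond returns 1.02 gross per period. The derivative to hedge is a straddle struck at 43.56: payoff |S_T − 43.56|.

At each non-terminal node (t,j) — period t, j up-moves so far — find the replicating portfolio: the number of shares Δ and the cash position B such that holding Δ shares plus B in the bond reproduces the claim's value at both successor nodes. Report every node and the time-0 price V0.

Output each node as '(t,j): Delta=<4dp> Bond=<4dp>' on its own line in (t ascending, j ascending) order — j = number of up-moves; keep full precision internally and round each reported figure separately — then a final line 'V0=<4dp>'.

(0,0): Delta=0.7129 Bond=-22.4315
(1,0): Delta=-1.0000 Bond=41.8685
(1,1): Delta=0.8422 Bond=-31.1812
(2,0): Delta=-1.0000 Bond=42.7059
(2,1): Delta=-1.0000 Bond=42.7059
(2,2): Delta=0.9813 Bond=-41.3575
V0=20.3441

Since d<R<u, set p* = (R−d)/(u−d) = 0.8864; price each node as the discounted p*-expectation of its children.
At expiry t=3: V(3,0)=28.5572, V(3,1)=18.0790, V(3,2)=0.2828, V(3,3)=29.9426
(2,0): S=23.8140. Δ = (V_up−V_dn)/(S_up−S_dn) = (18.0790−28.5572)/(25.4810−15.0028) = -1.0000. V = [p*·18.0790 + (1−p*)·28.5572]/1.02 = 18.8919. B = V − Δ·S = 42.7059.
(2,1): S=40.4460. Δ = (V_up−V_dn)/(S_up−S_dn) = (0.2828−18.0790)/(43.2772−25.4810) = -1.0000. V = [p*·0.2828 + (1−p*)·18.0790]/1.02 = 2.2599. B = V − Δ·S = 42.7059.
(2,2): S=68.6940. Δ = (V_up−V_dn)/(S_up−S_dn) = (29.9426−0.2828)/(73.5026−43.2772) = 0.9813. V = [p*·29.9426 + (1−p*)·0.2828]/1.02 = 26.0511. B = V − Δ·S = -41.3575.
(1,0): S=37.8000. Δ = (V_up−V_dn)/(S_up−S_dn) = (2.2599−18.8919)/(40.4460−23.8140) = -1.0000. V = [p*·2.2599 + (1−p*)·18.8919]/1.02 = 4.0685. B = V − Δ·S = 41.8685.
(1,1): S=64.2000. Δ = (V_up−V_dn)/(S_up−S_dn) = (26.0511−2.2599)/(68.6940−40.4460) = 0.8422. V = [p*·26.0511 + (1−p*)·2.2599]/1.02 = 22.8898. B = V − Δ·S = -31.1812.
(0,0): S=60.0000. Δ = (V_up−V_dn)/(S_up−S_dn) = (22.8898−4.0685)/(64.2000−37.8000) = 0.7129. V = [p*·22.8898 + (1−p*)·4.0685]/1.02 = 20.3441. B = V − Δ·S = -22.4315.
Self-financing check: at every node Δ·S+B equals the discounted successor values.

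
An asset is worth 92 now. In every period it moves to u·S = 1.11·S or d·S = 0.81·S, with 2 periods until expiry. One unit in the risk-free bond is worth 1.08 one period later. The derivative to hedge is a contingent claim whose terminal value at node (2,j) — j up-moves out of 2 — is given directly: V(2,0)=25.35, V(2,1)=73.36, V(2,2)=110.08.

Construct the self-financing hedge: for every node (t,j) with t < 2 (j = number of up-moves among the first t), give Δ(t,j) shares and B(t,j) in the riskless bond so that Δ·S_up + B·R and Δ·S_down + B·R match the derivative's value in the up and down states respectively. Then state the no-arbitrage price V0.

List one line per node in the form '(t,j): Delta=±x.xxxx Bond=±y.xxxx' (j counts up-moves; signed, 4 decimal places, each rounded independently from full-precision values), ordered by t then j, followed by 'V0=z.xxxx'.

No-arbitrage ⇒ martingale measure with p* = (R−d)/(u−d) = 0.9000.
Terminal payoffs: V(2,0)=25.3500, V(2,1)=73.3600, V(2,2)=110.0800
  t=1,j=0: stock 74.5200 → up 82.7172 (V=73.3600), down 60.3612 (V=25.3500). Price 63.4806; hedge Δ=2.1475, bond B=-96.5528.
  t=1,j=1: stock 102.1200 → up 113.3532 (V=110.0800), down 82.7172 (V=73.3600). Price 98.5259; hedge Δ=1.1986, bond B=-23.8741.
  t=0,j=0: stock 92.0000 → up 102.1200 (V=98.5259), down 74.5200 (V=63.4806). Price 87.9828; hedge Δ=1.2698, bond B=-28.8351.
The time-0 hedge costs 87.9828, which is the no-arbitrage price.

(0,0): Delta=1.2698 Bond=-28.8351
(1,0): Delta=2.1475 Bond=-96.5528
(1,1): Delta=1.1986 Bond=-23.8741
V0=87.9828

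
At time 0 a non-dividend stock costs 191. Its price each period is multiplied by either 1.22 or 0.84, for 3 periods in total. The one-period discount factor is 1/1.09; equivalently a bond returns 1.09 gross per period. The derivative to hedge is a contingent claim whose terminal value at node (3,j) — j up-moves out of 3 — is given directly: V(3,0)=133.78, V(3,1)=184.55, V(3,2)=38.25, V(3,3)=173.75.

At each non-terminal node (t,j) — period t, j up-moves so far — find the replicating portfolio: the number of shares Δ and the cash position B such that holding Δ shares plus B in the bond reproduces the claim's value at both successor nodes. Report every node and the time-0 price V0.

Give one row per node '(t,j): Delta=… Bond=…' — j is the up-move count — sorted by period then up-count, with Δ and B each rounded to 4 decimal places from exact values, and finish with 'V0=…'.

No-arbitrage ⇒ martingale measure with p* = (R−d)/(u−d) = 0.6579.
Payoff layer (t=3): V(3,0)=133.7800, V(3,1)=184.5500, V(3,2)=38.2500, V(3,3)=173.7500
Node (2,0) S=134.7696: V=(p*·184.5500+(1−p*)·133.7800)/1.09=153.3774; Δ=(184.5500−133.7800)/(164.4189−113.2065)=0.9914; B=V−Δ·S=19.7721
Node (2,1) S=195.7368: V=(p*·38.2500+(1−p*)·184.5500)/1.09=81.0092; Δ=(38.2500−184.5500)/(238.7989−164.4189)=-1.9669; B=V−Δ·S=466.0092
Node (2,2) S=284.2844: V=(p*·173.7500+(1−p*)·38.2500)/1.09=116.8759; Δ=(173.7500−38.2500)/(346.8270−238.7989)=1.2543; B=V−Δ·S=-239.7030
Node (1,0) S=160.4400: V=(p*·81.0092+(1−p*)·153.3774)/1.09=97.0337; Δ=(81.0092−153.3774)/(195.7368−134.7696)=-1.1870; B=V−Δ·S=287.4763
Node (1,1) S=233.0200: V=(p*·116.8759+(1−p*)·81.0092)/1.09=95.9685; Δ=(116.8759−81.0092)/(284.2844−195.7368)=0.4051; B=V−Δ·S=1.5824
Node (0,0) S=191.0000: V=(p*·95.9685+(1−p*)·97.0337)/1.09=88.3788; Δ=(95.9685−97.0337)/(233.0200−160.4400)=-0.0147; B=V−Δ·S=91.1818
The time-0 hedge costs 88.3788, which is the no-arbitrage price.

(0,0): Delta=-0.0147 Bond=91.1818
(1,0): Delta=-1.1870 Bond=287.4763
(1,1): Delta=0.4051 Bond=1.5824
(2,0): Delta=0.9914 Bond=19.7721
(2,1): Delta=-1.9669 Bond=466.0092
(2,2): Delta=1.2543 Bond=-239.7030
V0=88.3788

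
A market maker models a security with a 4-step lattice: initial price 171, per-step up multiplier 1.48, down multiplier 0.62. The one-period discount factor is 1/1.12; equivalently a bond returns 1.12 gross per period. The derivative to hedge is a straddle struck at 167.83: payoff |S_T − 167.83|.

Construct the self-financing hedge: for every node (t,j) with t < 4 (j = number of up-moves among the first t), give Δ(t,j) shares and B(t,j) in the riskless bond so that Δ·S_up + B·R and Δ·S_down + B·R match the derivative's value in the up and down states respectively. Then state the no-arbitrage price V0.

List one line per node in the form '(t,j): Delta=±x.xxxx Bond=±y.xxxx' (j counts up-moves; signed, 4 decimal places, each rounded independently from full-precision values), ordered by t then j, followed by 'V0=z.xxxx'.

Since d<R<u, set p* = (R−d)/(u−d) = 0.5814; price each node as the discounted p*-expectation of its children.
Terminal values V(4,·): V(4,0)=142.5625, V(4,1)=107.5139, V(4,2)=23.8498, V(4,3)=175.8648, V(4,4)=652.6027
(3,0): S=40.7541. Δ = (V_up−V_dn)/(S_up−S_dn) = (107.5139−142.5625)/(60.3161−25.2675) = -1.0000. V = [p*·107.5139 + (1−p*)·142.5625]/1.12 = 109.0941. B = V − Δ·S = 149.8482.
(3,1): S=97.2840. Δ = (V_up−V_dn)/(S_up−S_dn) = (23.8498−107.5139)/(143.9802−60.3161) = -1.0000. V = [p*·23.8498 + (1−p*)·107.5139]/1.12 = 52.5643. B = V − Δ·S = 149.8482.
(3,2): S=232.2262. Δ = (V_up−V_dn)/(S_up−S_dn) = (175.8648−23.8498)/(343.6948−143.9802) = 0.7612. V = [p*·175.8648 + (1−p*)·23.8498]/1.12 = 100.2059. B = V − Δ·S = -76.5558.
(3,3): S=554.3464. Δ = (V_up−V_dn)/(S_up−S_dn) = (652.6027−175.8648)/(820.4327−343.6948) = 1.0000. V = [p*·652.6027 + (1−p*)·175.8648]/1.12 = 404.4982. B = V − Δ·S = -149.8482.
(2,0): S=65.7324. Δ = (V_up−V_dn)/(S_up−S_dn) = (52.5643−109.0941)/(97.2840−40.7541) = -1.0000. V = [p*·52.5643 + (1−p*)·109.0941]/1.12 = 68.0606. B = V − Δ·S = 133.7930.
(2,1): S=156.9096. Δ = (V_up−V_dn)/(S_up−S_dn) = (100.2059−52.5643)/(232.2262−97.2840) = 0.3531. V = [p*·100.2059 + (1−p*)·52.5643]/1.12 = 71.6633. B = V − Δ·S = 16.2661.
(2,2): S=374.5584. Δ = (V_up−V_dn)/(S_up−S_dn) = (404.4982−100.2059)/(554.3464−232.2262) = 0.9447. V = [p*·404.4982 + (1−p*)·100.2059]/1.12 = 247.4286. B = V − Δ·S = -106.3997.
(1,0): S=106.0200. Δ = (V_up−V_dn)/(S_up−S_dn) = (71.6633−68.0606)/(156.9096−65.7324) = 0.0395. V = [p*·71.6633 + (1−p*)·68.0606]/1.12 = 62.6386. B = V − Δ·S = 58.4495.
(1,1): S=253.0800. Δ = (V_up−V_dn)/(S_up−S_dn) = (247.4286−71.6633)/(374.5584−156.9096) = 0.8076. V = [p*·247.4286 + (1−p*)·71.6633]/1.12 = 155.2254. B = V − Δ·S = -49.1529.
(0,0): S=171.0000. Δ = (V_up−V_dn)/(S_up−S_dn) = (155.2254−62.6386)/(253.0800−106.0200) = 0.6296. V = [p*·155.2254 + (1−p*)·62.6386]/1.12 = 103.9894. B = V − Δ·S = -3.6697.
Self-financing check: at every node Δ·S+B equals the discounted successor values.

(0,0): Delta=0.6296 Bond=-3.6697
(1,0): Delta=0.0395 Bond=58.4495
(1,1): Delta=0.8076 Bond=-49.1529
(2,0): Delta=-1.0000 Bond=133.7930
(2,1): Delta=0.3531 Bond=16.2661
(2,2): Delta=0.9447 Bond=-106.3997
(3,0): Delta=-1.0000 Bond=149.8482
(3,1): Delta=-1.0000 Bond=149.8482
(3,2): Delta=0.7612 Bond=-76.5558
(3,3): Delta=1.0000 Bond=-149.8482
V0=103.9894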